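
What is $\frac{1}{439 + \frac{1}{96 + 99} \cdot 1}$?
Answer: $\frac{195}{85606} \approx 0.0022779$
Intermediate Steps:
$\frac{1}{439 + \frac{1}{96 + 99} \cdot 1} = \frac{1}{439 + \frac{1}{195} \cdot 1} = \frac{1}{439 + \frac{1}{195}} = \frac{1}{\frac{85606}{195}} = \frac{195}{85606}$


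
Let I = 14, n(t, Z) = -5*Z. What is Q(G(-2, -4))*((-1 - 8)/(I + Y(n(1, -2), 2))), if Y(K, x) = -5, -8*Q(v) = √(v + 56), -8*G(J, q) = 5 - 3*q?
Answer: √862/32 ≈ 0.91749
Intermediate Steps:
G(J, q) = -5/8 + 3*q/8 (G(J, q) = -(5 - 3*q)/8 = -5/8 + 3*q/8)
Q(v) = -√(56 + v)/8 (Q(v) = -√(v + 56)/8 = -√(56 + v)/8)
Q(G(-2, -4))*((-1 - 8)/(I + Y(n(1, -2), 2))) = (-√(56 + (-5/8 + (3/8)*(-4)))/8)*((-1 - 8)/(14 - 5)) = (-√(56 + (-5/8 - 3/2))/8)*(-9/9) = (-√(56 - 17/8)/8)*(-9*⅑) = -√862/32*(-1) = √862/32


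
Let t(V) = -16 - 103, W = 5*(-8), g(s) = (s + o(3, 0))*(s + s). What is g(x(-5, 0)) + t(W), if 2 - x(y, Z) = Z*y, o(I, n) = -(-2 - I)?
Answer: -91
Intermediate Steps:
o(I, n) = 2 + I
x(y, Z) = 2 - Z*y
g(s) = 2*s*(5 + s) (g(s) = (s + (2 + 3))*(s + s) = (s + 5)*(2*s) = (5 + s)*(2*s) = 2*s*(5 + s))
W = -40
t(V) = -119
g(x(-5, 0)) + t(W) = 2*(2 - 1*0*(-5))*(5 + (2 - 1*0*(-5))) - 119 = 2*(2 + 0)*(5 + (2 + 0)) - 119 = 2*2*(5 + 2) - 119 = 2*2*7 - 119 = 28 - 119 = -91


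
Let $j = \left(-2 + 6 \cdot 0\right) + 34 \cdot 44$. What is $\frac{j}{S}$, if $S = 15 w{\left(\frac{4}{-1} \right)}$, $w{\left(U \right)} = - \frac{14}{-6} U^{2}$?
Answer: $\frac{747}{280} \approx 2.6679$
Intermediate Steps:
$w{\left(U \right)} = \frac{7 U^{2}}{3}$ ($w{\left(U \right)} = \left(-14\right) \left(- \frac{1}{6}\right) U^{2} = \frac{7 U^{2}}{3}$)
$j = 1494$ ($j = \left(-2 + 0\right) + 1496 = -2 + 1496 = 1494$)
$S = 560$ ($S = 15 \frac{7 \left(\frac{4}{-1}\right)^{2}}{3} = 15 \frac{7 \left(4 \left(-1\right)\right)^{2}}{3} = 15 \frac{7 \left(-4\right)^{2}}{3} = 15 \cdot \frac{7}{3} \cdot 16 = 15 \cdot \frac{112}{3} = 560$)
$\frac{j}{S} = \frac{1494}{560} = 1494 \cdot \frac{1}{560} = \frac{747}{280}$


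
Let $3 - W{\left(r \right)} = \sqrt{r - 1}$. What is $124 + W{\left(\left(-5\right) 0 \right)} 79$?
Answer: $361 - 79 i \approx 361.0 - 79.0 i$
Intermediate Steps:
$W{\left(r \right)} = 3 - \sqrt{-1 + r}$ ($W{\left(r \right)} = 3 - \sqrt{r - 1} = 3 - \sqrt{-1 + r}$)
$124 + W{\left(\left(-5\right) 0 \right)} 79 = 124 + \left(3 - \sqrt{-1 - 0}\right) 79 = 124 + \left(3 - \sqrt{-1 + 0}\right) 79 = 124 + \left(3 - \sqrt{-1}\right) 79 = 124 + \left(3 - i\right) 79 = 124 + \left(237 - 79 i\right) = 361 - 79 i$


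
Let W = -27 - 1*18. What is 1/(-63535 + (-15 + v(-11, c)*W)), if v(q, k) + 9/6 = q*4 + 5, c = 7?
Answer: -2/123455 ≈ -1.6200e-5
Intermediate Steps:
v(q, k) = 7/2 + 4*q (v(q, k) = -3/2 + (q*4 + 5) = -3/2 + (4*q + 5) = -3/2 + (5 + 4*q) = 7/2 + 4*q)
W = -45 (W = -27 - 18 = -45)
1/(-63535 + (-15 + v(-11, c)*W)) = 1/(-63535 + (-15 + (7/2 + 4*(-11))*(-45))) = 1/(-63535 + (-15 + (7/2 - 44)*(-45))) = 1/(-63535 + (-15 - 81/2*(-45))) = 1/(-63535 + (-15 + 3645/2)) = 1/(-63535 + 3615/2) = 1/(-123455/2) = -2/123455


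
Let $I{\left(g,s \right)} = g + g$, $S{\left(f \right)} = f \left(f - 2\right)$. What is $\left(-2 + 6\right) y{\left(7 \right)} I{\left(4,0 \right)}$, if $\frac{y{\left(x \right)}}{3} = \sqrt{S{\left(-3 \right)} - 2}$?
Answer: $96 \sqrt{13} \approx 346.13$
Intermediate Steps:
$S{\left(f \right)} = f \left(-2 + f\right)$
$I{\left(g,s \right)} = 2 g$
$y{\left(x \right)} = 3 \sqrt{13}$ ($y{\left(x \right)} = 3 \sqrt{- 3 \left(-2 - 3\right) - 2} = 3 \sqrt{\left(-3\right) \left(-5\right) - 2} = 3 \sqrt{15 - 2} = 3 \sqrt{13}$)
$\left(-2 + 6\right) y{\left(7 \right)} I{\left(4,0 \right)} = \left(-2 + 6\right) 3 \sqrt{13} \cdot 2 \cdot 4 = 4 \cdot 3 \sqrt{13} \cdot 8 = 4 \cdot 24 \sqrt{13} = 96 \sqrt{13}$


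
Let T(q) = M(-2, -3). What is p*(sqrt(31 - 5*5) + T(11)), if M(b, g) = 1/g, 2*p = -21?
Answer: 7/2 - 21*sqrt(6)/2 ≈ -22.220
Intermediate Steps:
p = -21/2 (p = (1/2)*(-21) = -21/2 ≈ -10.500)
T(q) = -1/3 (T(q) = 1/(-3) = -1/3)
p*(sqrt(31 - 5*5) + T(11)) = -21*(sqrt(31 - 5*5) - 1/3)/2 = -21*(sqrt(31 - 25) - 1/3)/2 = -21*(sqrt(6) - 1/3)/2 = -21*(-1/3 + sqrt(6))/2 = 7/2 - 21*sqrt(6)/2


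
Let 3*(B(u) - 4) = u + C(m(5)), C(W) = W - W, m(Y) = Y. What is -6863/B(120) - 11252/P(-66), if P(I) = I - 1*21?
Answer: -3517/132 ≈ -26.644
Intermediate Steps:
C(W) = 0
P(I) = -21 + I (P(I) = I - 21 = -21 + I)
B(u) = 4 + u/3 (B(u) = 4 + (u + 0)/3 = 4 + u/3)
-6863/B(120) - 11252/P(-66) = -6863/(4 + (⅓)*120) - 11252/(-21 - 66) = -6863/(4 + 40) - 11252/(-87) = -6863/44 - 11252*(-1/87) = -6863*1/44 + 388/3 = -6863/44 + 388/3 = -3517/132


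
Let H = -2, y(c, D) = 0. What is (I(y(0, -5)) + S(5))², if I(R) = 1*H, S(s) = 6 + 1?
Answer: 25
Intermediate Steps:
S(s) = 7
I(R) = -2 (I(R) = 1*(-2) = -2)
(I(y(0, -5)) + S(5))² = (-2 + 7)² = 5² = 25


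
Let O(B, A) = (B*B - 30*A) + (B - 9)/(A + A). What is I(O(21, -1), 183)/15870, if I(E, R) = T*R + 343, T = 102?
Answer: 19009/15870 ≈ 1.1978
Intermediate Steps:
O(B, A) = B² - 30*A + (-9 + B)/(2*A) (O(B, A) = (B² - 30*A) + (-9 + B)/((2*A)) = (B² - 30*A) + (-9 + B)*(1/(2*A)) = (B² - 30*A) + (-9 + B)/(2*A) = B² - 30*A + (-9 + B)/(2*A))
I(E, R) = 343 + 102*R (I(E, R) = 102*R + 343 = 343 + 102*R)
I(O(21, -1), 183)/15870 = (343 + 102*183)/15870 = (343 + 18666)*(1/15870) = 19009*(1/15870) = 19009/15870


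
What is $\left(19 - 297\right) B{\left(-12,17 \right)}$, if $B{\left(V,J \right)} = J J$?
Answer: $-80342$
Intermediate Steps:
$B{\left(V,J \right)} = J^{2}$
$\left(19 - 297\right) B{\left(-12,17 \right)} = \left(19 - 297\right) 17^{2} = \left(-278\right) 289 = -80342$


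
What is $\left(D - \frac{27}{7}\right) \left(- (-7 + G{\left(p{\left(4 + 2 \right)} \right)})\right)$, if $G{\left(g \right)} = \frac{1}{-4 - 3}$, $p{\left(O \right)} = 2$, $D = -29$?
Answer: $- \frac{11500}{49} \approx -234.69$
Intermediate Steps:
$G{\left(g \right)} = - \frac{1}{7}$ ($G{\left(g \right)} = \frac{1}{-7} = - \frac{1}{7}$)
$\left(D - \frac{27}{7}\right) \left(- (-7 + G{\left(p{\left(4 + 2 \right)} \right)})\right) = \left(-29 - \frac{27}{7}\right) \left(- (-7 - \frac{1}{7})\right) = \left(-29 - \frac{27}{7}\right) \left(\left(-1\right) \left(- \frac{50}{7}\right)\right) = \left(-29 - \frac{27}{7}\right) \frac{50}{7} = \left(- \frac{230}{7}\right) \frac{50}{7} = - \frac{11500}{49}$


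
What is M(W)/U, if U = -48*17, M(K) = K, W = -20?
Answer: 5/204 ≈ 0.024510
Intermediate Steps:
U = -816
M(W)/U = -20/(-816) = -20*(-1/816) = 5/204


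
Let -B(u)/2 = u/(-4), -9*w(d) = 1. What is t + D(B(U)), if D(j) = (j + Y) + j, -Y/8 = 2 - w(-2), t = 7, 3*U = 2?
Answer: -83/9 ≈ -9.2222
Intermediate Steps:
U = ⅔ (U = (⅓)*2 = ⅔ ≈ 0.66667)
w(d) = -⅑ (w(d) = -⅑*1 = -⅑)
Y = -152/9 (Y = -8*(2 - 1*(-⅑)) = -8*(2 + ⅑) = -8*19/9 = -152/9 ≈ -16.889)
B(u) = u/2 (B(u) = -2*u/(-4) = -2*u*(-1)/4 = -(-1)*u/2 = u/2)
D(j) = -152/9 + 2*j (D(j) = (j - 152/9) + j = (-152/9 + j) + j = -152/9 + 2*j)
t + D(B(U)) = 7 + (-152/9 + 2*((½)*(⅔))) = 7 + (-152/9 + 2*(⅓)) = 7 + (-152/9 + ⅔) = 7 - 146/9 = -83/9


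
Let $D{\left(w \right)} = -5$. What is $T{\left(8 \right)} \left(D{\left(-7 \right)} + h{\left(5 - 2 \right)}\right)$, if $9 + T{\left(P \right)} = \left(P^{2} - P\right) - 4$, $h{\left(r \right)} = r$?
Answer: $-86$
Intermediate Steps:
$T{\left(P \right)} = -13 + P^{2} - P$ ($T{\left(P \right)} = -9 - \left(4 + P - P^{2}\right) = -13 + P^{2} - P$)
$T{\left(8 \right)} \left(D{\left(-7 \right)} + h{\left(5 - 2 \right)}\right) = \left(-13 + 8^{2} - 8\right) \left(-5 + \left(5 - 2\right)\right) = \left(-13 + 64 - 8\right) \left(-5 + 3\right) = 43 \left(-2\right) = -86$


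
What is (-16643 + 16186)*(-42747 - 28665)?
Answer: 32635284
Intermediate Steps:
(-16643 + 16186)*(-42747 - 28665) = -457*(-71412) = 32635284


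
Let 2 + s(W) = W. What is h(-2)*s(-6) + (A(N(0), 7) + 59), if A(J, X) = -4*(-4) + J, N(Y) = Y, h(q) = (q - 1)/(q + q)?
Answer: 69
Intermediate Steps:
h(q) = (-1 + q)/(2*q) (h(q) = (-1 + q)/((2*q)) = (-1 + q)*(1/(2*q)) = (-1 + q)/(2*q))
A(J, X) = 16 + J
s(W) = -2 + W
h(-2)*s(-6) + (A(N(0), 7) + 59) = ((½)*(-1 - 2)/(-2))*(-2 - 6) + ((16 + 0) + 59) = ((½)*(-½)*(-3))*(-8) + (16 + 59) = (¾)*(-8) + 75 = -6 + 75 = 69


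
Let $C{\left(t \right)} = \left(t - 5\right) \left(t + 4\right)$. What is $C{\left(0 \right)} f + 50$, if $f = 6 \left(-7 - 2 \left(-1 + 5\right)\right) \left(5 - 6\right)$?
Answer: $-1750$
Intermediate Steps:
$C{\left(t \right)} = \left(-5 + t\right) \left(4 + t\right)$
$f = 90$ ($f = 6 \left(-7 - 8\right) \left(-1\right) = 6 \left(\left(-15\right) \left(-1\right)\right) = 6 \cdot 15 = 90$)
$C{\left(0 \right)} f + 50 = \left(-20 + 0^{2} - 0\right) 90 + 50 = \left(-20 + 0 + 0\right) 90 + 50 = \left(-20\right) 90 + 50 = -1800 + 50 = -1750$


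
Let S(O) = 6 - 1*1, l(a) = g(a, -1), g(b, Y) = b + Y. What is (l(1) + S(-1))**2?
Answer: 25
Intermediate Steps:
g(b, Y) = Y + b
l(a) = -1 + a
S(O) = 5 (S(O) = 6 - 1 = 5)
(l(1) + S(-1))**2 = ((-1 + 1) + 5)**2 = (0 + 5)**2 = 5**2 = 25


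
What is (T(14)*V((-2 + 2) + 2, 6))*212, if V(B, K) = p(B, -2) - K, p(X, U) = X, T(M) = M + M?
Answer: -23744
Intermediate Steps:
T(M) = 2*M
V(B, K) = B - K
(T(14)*V((-2 + 2) + 2, 6))*212 = ((2*14)*(((-2 + 2) + 2) - 1*6))*212 = (28*((0 + 2) - 6))*212 = (28*(2 - 6))*212 = (28*(-4))*212 = -112*212 = -23744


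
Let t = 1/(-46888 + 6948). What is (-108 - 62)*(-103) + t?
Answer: 699349399/39940 ≈ 17510.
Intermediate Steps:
t = -1/39940 (t = 1/(-39940) = -1/39940 ≈ -2.5038e-5)
(-108 - 62)*(-103) + t = (-108 - 62)*(-103) - 1/39940 = -170*(-103) - 1/39940 = 17510 - 1/39940 = 699349399/39940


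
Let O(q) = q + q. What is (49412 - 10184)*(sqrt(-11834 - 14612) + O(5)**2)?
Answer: 3922800 + 39228*I*sqrt(26446) ≈ 3.9228e+6 + 6.3793e+6*I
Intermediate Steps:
O(q) = 2*q
(49412 - 10184)*(sqrt(-11834 - 14612) + O(5)**2) = (49412 - 10184)*(sqrt(-11834 - 14612) + (2*5)**2) = 39228*(sqrt(-26446) + 10**2) = 39228*(I*sqrt(26446) + 100) = 39228*(100 + I*sqrt(26446)) = 3922800 + 39228*I*sqrt(26446)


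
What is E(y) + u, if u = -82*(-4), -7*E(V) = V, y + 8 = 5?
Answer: 2299/7 ≈ 328.43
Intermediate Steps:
y = -3 (y = -8 + 5 = -3)
E(V) = -V/7
u = 328
E(y) + u = -⅐*(-3) + 328 = 3/7 + 328 = 2299/7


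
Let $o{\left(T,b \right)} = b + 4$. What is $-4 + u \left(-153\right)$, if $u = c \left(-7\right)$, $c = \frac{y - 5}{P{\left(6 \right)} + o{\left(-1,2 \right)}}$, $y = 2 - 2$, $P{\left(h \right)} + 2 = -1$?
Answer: $-1789$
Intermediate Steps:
$P{\left(h \right)} = -3$ ($P{\left(h \right)} = -2 - 1 = -3$)
$o{\left(T,b \right)} = 4 + b$
$y = 0$
$c = - \frac{5}{3}$ ($c = \frac{0 - 5}{-3 + \left(4 + 2\right)} = - \frac{5}{-3 + 6} = - \frac{5}{3} \approx -1.6667$)
$u = \frac{35}{3}$ ($u = \left(- \frac{5}{3}\right) \left(-7\right) = \frac{35}{3} \approx 11.667$)
$-4 + u \left(-153\right) = -4 + \frac{35}{3} \left(-153\right) = -4 - 1785 = -1789$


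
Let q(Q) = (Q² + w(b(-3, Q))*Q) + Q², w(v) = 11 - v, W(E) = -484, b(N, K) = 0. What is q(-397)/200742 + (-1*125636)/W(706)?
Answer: 2114239483/8096594 ≈ 261.13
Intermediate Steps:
q(Q) = 2*Q² + 11*Q (q(Q) = (Q² + (11 - 1*0)*Q) + Q² = (Q² + (11 + 0)*Q) + Q² = (Q² + 11*Q) + Q² = 2*Q² + 11*Q)
q(-397)/200742 + (-1*125636)/W(706) = -397*(11 + 2*(-397))/200742 - 1*125636/(-484) = -397*(11 - 794)*(1/200742) - 125636*(-1/484) = -397*(-783)*(1/200742) + 31409/121 = 310851*(1/200742) + 31409/121 = 103617/66914 + 31409/121 = 2114239483/8096594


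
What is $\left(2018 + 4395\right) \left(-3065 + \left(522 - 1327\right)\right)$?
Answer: $-24818310$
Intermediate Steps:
$\left(2018 + 4395\right) \left(-3065 + \left(522 - 1327\right)\right) = 6413 \left(-3065 + \left(522 - 1327\right)\right) = 6413 \left(-3065 - 805\right) = 6413 \left(-3870\right) = -24818310$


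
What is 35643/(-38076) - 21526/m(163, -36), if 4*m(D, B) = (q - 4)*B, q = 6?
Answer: 136497067/114228 ≈ 1195.0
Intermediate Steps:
m(D, B) = B/2 (m(D, B) = ((6 - 4)*B)/4 = (2*B)/4 = B/2)
35643/(-38076) - 21526/m(163, -36) = 35643/(-38076) - 21526/((½)*(-36)) = 35643*(-1/38076) - 21526/(-18) = -11881/12692 - 21526*(-1/18) = -11881/12692 + 10763/9 = 136497067/114228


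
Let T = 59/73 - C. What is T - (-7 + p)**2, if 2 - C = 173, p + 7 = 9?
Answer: 10717/73 ≈ 146.81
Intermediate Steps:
p = 2 (p = -7 + 9 = 2)
C = -171 (C = 2 - 1*173 = 2 - 173 = -171)
T = 12542/73 (T = 59/73 - 1*(-171) = 59*(1/73) + 171 = 59/73 + 171 = 12542/73 ≈ 171.81)
T - (-7 + p)**2 = 12542/73 - (-7 + 2)**2 = 12542/73 - 1*(-5)**2 = 12542/73 - 1*25 = 12542/73 - 25 = 10717/73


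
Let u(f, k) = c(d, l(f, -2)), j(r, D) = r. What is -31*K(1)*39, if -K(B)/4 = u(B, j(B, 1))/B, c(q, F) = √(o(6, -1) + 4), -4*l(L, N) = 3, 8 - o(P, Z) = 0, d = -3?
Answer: 9672*√3 ≈ 16752.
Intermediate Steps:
o(P, Z) = 8 (o(P, Z) = 8 - 1*0 = 8 + 0 = 8)
l(L, N) = -¾ (l(L, N) = -¼*3 = -¾)
c(q, F) = 2*√3 (c(q, F) = √(8 + 4) = √12 = 2*√3)
u(f, k) = 2*√3
K(B) = -8*√3/B (K(B) = -4*2*√3/B = -8*√3/B)
-31*K(1)*39 = -(-248)*√3/1*39 = -(-248)*√3*39 = (248*√3)*39 = 9672*√3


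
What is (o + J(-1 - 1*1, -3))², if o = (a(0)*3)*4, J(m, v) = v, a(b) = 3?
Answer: 1089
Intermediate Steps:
o = 36 (o = (3*3)*4 = 9*4 = 36)
(o + J(-1 - 1*1, -3))² = (36 - 3)² = 33² = 1089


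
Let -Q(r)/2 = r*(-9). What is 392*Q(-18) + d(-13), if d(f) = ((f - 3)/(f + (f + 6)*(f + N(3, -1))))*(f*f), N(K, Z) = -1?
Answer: -10798384/85 ≈ -1.2704e+5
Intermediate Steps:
Q(r) = 18*r (Q(r) = -2*r*(-9) = -(-18)*r = 18*r)
d(f) = f²*(-3 + f)/(f + (-1 + f)*(6 + f)) (d(f) = ((f - 3)/(f + (f + 6)*(f - 1)))*(f*f) = ((-3 + f)/(f + (6 + f)*(-1 + f)))*f² = ((-3 + f)/(f + (-1 + f)*(6 + f)))*f² = f²*(-3 + f)/(f + (-1 + f)*(6 + f)))
392*Q(-18) + d(-13) = 392*(18*(-18)) + (-13)²*(-3 - 13)/(-6 + (-13)² + 6*(-13)) = 392*(-324) + 169*(-16)/(-6 + 169 - 78) = -127008 + 169*(-16)/85 = -127008 + 169*(1/85)*(-16) = -127008 - 2704/85 = -10798384/85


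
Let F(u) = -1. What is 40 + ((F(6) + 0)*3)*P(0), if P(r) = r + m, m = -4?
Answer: 52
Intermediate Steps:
P(r) = -4 + r (P(r) = r - 4 = -4 + r)
40 + ((F(6) + 0)*3)*P(0) = 40 + ((-1 + 0)*3)*(-4 + 0) = 40 - 1*3*(-4) = 40 - 3*(-4) = 40 + 12 = 52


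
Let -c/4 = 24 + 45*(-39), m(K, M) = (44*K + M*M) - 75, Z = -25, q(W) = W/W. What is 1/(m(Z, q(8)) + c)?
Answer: 1/5750 ≈ 0.00017391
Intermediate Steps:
q(W) = 1
m(K, M) = -75 + M² + 44*K (m(K, M) = (44*K + M²) - 75 = (M² + 44*K) - 75 = -75 + M² + 44*K)
c = 6924 (c = -4*(24 + 45*(-39)) = -4*(24 - 1755) = -4*(-1731) = 6924)
1/(m(Z, q(8)) + c) = 1/((-75 + 1² + 44*(-25)) + 6924) = 1/((-75 + 1 - 1100) + 6924) = 1/(-1174 + 6924) = 1/5750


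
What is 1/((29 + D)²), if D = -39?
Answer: 1/100 ≈ 0.010000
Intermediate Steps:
1/((29 + D)²) = 1/((29 - 39)²) = 1/((-10)²) = 1/100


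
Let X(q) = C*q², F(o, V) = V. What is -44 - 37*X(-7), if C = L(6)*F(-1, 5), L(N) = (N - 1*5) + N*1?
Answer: -63499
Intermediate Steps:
L(N) = -5 + 2*N (L(N) = (N - 5) + N = (-5 + N) + N = -5 + 2*N)
C = 35 (C = (-5 + 2*6)*5 = (-5 + 12)*5 = 7*5 = 35)
X(q) = 35*q²
-44 - 37*X(-7) = -44 - 1295*(-7)² = -44 - 1295*49 = -44 - 37*1715 = -44 - 63455 = -63499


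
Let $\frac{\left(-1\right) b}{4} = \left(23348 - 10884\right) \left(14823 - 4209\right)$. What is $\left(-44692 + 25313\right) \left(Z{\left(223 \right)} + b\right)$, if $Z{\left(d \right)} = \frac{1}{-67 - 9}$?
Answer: $\frac{779366025620915}{76} \approx 1.0255 \cdot 10^{13}$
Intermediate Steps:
$Z{\left(d \right)} = - \frac{1}{76}$ ($Z{\left(d \right)} = \frac{1}{-76} = - \frac{1}{76}$)
$b = -529171584$ ($b = - 4 \left(23348 - 10884\right) \left(14823 - 4209\right) = - 4 \cdot 12464 \cdot 10614 = \left(-4\right) 132292896 = -529171584$)
$\left(-44692 + 25313\right) \left(Z{\left(223 \right)} + b\right) = \left(-44692 + 25313\right) \left(- \frac{1}{76} - 529171584\right) = \left(-19379\right) \left(- \frac{40217040385}{76}\right) = \frac{779366025620915}{76}$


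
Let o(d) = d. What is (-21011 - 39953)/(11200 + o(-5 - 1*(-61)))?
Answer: -15241/2814 ≈ -5.4161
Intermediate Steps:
(-21011 - 39953)/(11200 + o(-5 - 1*(-61))) = (-21011 - 39953)/(11200 + (-5 - 1*(-61))) = -60964/(11200 + (-5 + 61)) = -60964/(11200 + 56) = -60964/11256 = -60964*1/11256 = -15241/2814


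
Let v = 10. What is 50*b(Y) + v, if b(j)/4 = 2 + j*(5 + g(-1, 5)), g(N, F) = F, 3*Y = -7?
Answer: -12770/3 ≈ -4256.7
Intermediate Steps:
Y = -7/3 (Y = (1/3)*(-7) = -7/3 ≈ -2.3333)
b(j) = 8 + 40*j (b(j) = 4*(2 + j*(5 + 5)) = 4*(2 + j*10) = 4*(2 + 10*j) = 8 + 40*j)
50*b(Y) + v = 50*(8 + 40*(-7/3)) + 10 = 50*(8 - 280/3) + 10 = 50*(-256/3) + 10 = -12800/3 + 10 = -12770/3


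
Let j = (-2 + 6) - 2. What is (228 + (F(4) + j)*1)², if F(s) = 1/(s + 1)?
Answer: 1324801/25 ≈ 52992.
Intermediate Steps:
j = 2 (j = 4 - 2 = 2)
F(s) = 1/(1 + s)
(228 + (F(4) + j)*1)² = (228 + (1/(1 + 4) + 2)*1)² = (228 + (1/5 + 2)*1)² = (228 + (⅕ + 2)*1)² = (228 + (11/5)*1)² = (228 + 11/5)² = (1151/5)² = 1324801/25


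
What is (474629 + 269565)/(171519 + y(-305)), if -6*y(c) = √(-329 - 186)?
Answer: 4595162784696/1059075625511 + 4465164*I*√515/1059075625511 ≈ 4.3388 + 9.5678e-5*I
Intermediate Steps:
y(c) = -I*√515/6 (y(c) = -√(-329 - 186)/6 = -I*√515/6)
(474629 + 269565)/(171519 + y(-305)) = (474629 + 269565)/(171519 - I*√515/6) = 744194/(171519 - I*√515/6)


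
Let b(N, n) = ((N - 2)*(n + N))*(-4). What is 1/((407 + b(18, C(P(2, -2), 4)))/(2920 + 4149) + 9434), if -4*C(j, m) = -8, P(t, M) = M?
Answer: 7069/66688073 ≈ 0.00010600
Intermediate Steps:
C(j, m) = 2 (C(j, m) = -1/4*(-8) = 2)
b(N, n) = -4*(-2 + N)*(N + n) (b(N, n) = ((-2 + N)*(N + n))*(-4) = -4*(-2 + N)*(N + n))
1/((407 + b(18, C(P(2, -2), 4)))/(2920 + 4149) + 9434) = 1/((407 + (-4*18**2 + 8*18 + 8*2 - 4*18*2))/(2920 + 4149) + 9434) = 1/((407 + (-4*324 + 144 + 16 - 144))/7069 + 9434) = 1/((407 + (-1296 + 144 + 16 - 144))*(1/7069) + 9434) = 1/((407 - 1280)*(1/7069) + 9434) = 1/(-873*1/7069 + 9434) = 1/(-873/7069 + 9434) = 1/(66688073/7069) = 7069/66688073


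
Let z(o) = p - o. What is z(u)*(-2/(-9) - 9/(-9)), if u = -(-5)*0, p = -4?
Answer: -44/9 ≈ -4.8889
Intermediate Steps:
u = 0 (u = -1*0 = 0)
z(o) = -4 - o
z(u)*(-2/(-9) - 9/(-9)) = (-4 - 1*0)*(-2/(-9) - 9/(-9)) = (-4 + 0)*(-2*(-⅑) - 9*(-⅑)) = -4*(2/9 + 1) = -4*11/9 = -44/9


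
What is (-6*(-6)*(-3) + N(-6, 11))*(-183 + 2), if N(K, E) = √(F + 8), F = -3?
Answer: 19548 - 181*√5 ≈ 19143.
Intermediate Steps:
N(K, E) = √5 (N(K, E) = √(-3 + 8) = √5)
(-6*(-6)*(-3) + N(-6, 11))*(-183 + 2) = (-6*(-6)*(-3) + √5)*(-183 + 2) = (36*(-3) + √5)*(-181) = (-108 + √5)*(-181) = 19548 - 181*√5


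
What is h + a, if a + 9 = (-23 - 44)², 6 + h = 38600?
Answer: 43074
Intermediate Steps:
h = 38594 (h = -6 + 38600 = 38594)
a = 4480 (a = -9 + (-23 - 44)² = -9 + (-67)² = -9 + 4489 = 4480)
h + a = 38594 + 4480 = 43074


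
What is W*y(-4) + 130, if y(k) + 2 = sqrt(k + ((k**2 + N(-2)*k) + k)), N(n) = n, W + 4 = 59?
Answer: 240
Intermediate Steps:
W = 55 (W = -4 + 59 = 55)
y(k) = -2 + sqrt(k**2) (y(k) = -2 + sqrt(k + ((k**2 - 2*k) + k)) = -2 + sqrt(k + (k**2 - k)) = -2 + sqrt(k**2))
W*y(-4) + 130 = 55*(-2 + sqrt((-4)**2)) + 130 = 55*(-2 + sqrt(16)) + 130 = 55*(-2 + 4) + 130 = 55*2 + 130 = 110 + 130 = 240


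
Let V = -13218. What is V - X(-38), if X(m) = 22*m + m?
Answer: -12344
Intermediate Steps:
X(m) = 23*m
V - X(-38) = -13218 - 23*(-38) = -13218 - 1*(-874) = -13218 + 874 = -12344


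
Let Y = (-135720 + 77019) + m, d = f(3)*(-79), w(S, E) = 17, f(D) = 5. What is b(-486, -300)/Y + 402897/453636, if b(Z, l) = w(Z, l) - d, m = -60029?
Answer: 7941510463/8976700380 ≈ 0.88468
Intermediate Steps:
d = -395 (d = 5*(-79) = -395)
b(Z, l) = 412 (b(Z, l) = 17 - 1*(-395) = 17 + 395 = 412)
Y = -118730 (Y = (-135720 + 77019) - 60029 = -58701 - 60029 = -118730)
b(-486, -300)/Y + 402897/453636 = 412/(-118730) + 402897/453636 = 412*(-1/118730) + 402897*(1/453636) = -206/59365 + 134299/151212 = 7941510463/8976700380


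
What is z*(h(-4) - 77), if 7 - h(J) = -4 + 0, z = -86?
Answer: 5676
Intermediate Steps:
h(J) = 11 (h(J) = 7 - (-4 + 0) = 7 - 1*(-4) = 7 + 4 = 11)
z*(h(-4) - 77) = -86*(11 - 77) = -86*(-66) = 5676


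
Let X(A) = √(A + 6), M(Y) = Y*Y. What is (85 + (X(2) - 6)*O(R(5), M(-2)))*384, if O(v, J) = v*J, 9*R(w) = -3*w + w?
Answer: 42880 - 10240*√2/3 ≈ 38053.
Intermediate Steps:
R(w) = -2*w/9 (R(w) = (-3*w + w)/9 = (-2*w)/9 = -2*w/9)
M(Y) = Y²
X(A) = √(6 + A)
O(v, J) = J*v
(85 + (X(2) - 6)*O(R(5), M(-2)))*384 = (85 + (√(6 + 2) - 6)*((-2)²*(-2/9*5)))*384 = (85 + (√8 - 6)*(4*(-10/9)))*384 = (85 + (2*√2 - 6)*(-40/9))*384 = (85 + (-6 + 2*√2)*(-40/9))*384 = (85 + (80/3 - 80*√2/9))*384 = (335/3 - 80*√2/9)*384 = 42880 - 10240*√2/3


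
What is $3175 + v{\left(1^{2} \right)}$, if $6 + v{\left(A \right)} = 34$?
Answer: $3203$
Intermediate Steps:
$v{\left(A \right)} = 28$ ($v{\left(A \right)} = -6 + 34 = 28$)
$3175 + v{\left(1^{2} \right)} = 3175 + 28 = 3203$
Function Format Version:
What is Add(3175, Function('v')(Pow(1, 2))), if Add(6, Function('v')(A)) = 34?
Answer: 3203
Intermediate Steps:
Function('v')(A) = 28 (Function('v')(A) = Add(-6, 34) = 28)
Add(3175, Function('v')(Pow(1, 2))) = Add(3175, 28) = 3203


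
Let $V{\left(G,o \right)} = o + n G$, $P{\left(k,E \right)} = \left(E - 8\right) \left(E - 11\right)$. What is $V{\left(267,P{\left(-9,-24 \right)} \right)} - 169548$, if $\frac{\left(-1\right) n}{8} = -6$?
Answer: $-155612$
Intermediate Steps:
$n = 48$ ($n = \left(-8\right) \left(-6\right) = 48$)
$P{\left(k,E \right)} = \left(-11 + E\right) \left(-8 + E\right)$ ($P{\left(k,E \right)} = \left(-8 + E\right) \left(-11 + E\right) = \left(-11 + E\right) \left(-8 + E\right)$)
$V{\left(G,o \right)} = o + 48 G$
$V{\left(267,P{\left(-9,-24 \right)} \right)} - 169548 = \left(\left(88 + \left(-24\right)^{2} - -456\right) + 48 \cdot 267\right) - 169548 = \left(\left(88 + 576 + 456\right) + 12816\right) - 169548 = \left(1120 + 12816\right) - 169548 = 13936 - 169548 = -155612$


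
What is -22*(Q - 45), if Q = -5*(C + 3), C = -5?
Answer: 770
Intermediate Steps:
Q = 10 (Q = -5*(-5 + 3) = -5*(-2) = 10)
-22*(Q - 45) = -22*(10 - 45) = -22*(-35) = 770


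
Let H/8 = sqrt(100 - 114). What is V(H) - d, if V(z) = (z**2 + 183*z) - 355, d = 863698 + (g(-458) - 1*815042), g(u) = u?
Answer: -49449 + 1464*I*sqrt(14) ≈ -49449.0 + 5477.8*I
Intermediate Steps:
H = 8*I*sqrt(14) (H = 8*sqrt(100 - 114) = 8*sqrt(-14) = 8*(I*sqrt(14)) = 8*I*sqrt(14) ≈ 29.933*I)
d = 48198 (d = 863698 + (-458 - 1*815042) = 863698 + (-458 - 815042) = 863698 - 815500 = 48198)
V(z) = -355 + z**2 + 183*z
V(H) - d = (-355 + (8*I*sqrt(14))**2 + 183*(8*I*sqrt(14))) - 1*48198 = (-355 - 896 + 1464*I*sqrt(14)) - 48198 = (-1251 + 1464*I*sqrt(14)) - 48198 = -49449 + 1464*I*sqrt(14)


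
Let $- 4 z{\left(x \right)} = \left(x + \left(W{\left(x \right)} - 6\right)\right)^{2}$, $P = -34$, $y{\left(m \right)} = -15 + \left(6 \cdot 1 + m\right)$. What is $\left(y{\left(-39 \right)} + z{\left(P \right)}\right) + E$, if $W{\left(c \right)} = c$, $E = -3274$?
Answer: $-4691$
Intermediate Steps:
$y{\left(m \right)} = -9 + m$ ($y{\left(m \right)} = -15 + \left(6 + m\right) = -9 + m$)
$z{\left(x \right)} = - \frac{\left(-6 + 2 x\right)^{2}}{4}$ ($z{\left(x \right)} = - \frac{\left(x + \left(x - 6\right)\right)^{2}}{4} = - \frac{\left(x + \left(-6 + x\right)\right)^{2}}{4} = - \frac{\left(-6 + 2 x\right)^{2}}{4}$)
$\left(y{\left(-39 \right)} + z{\left(P \right)}\right) + E = \left(\left(-9 - 39\right) - \left(-3 - 34\right)^{2}\right) - 3274 = \left(-48 - \left(-37\right)^{2}\right) - 3274 = \left(-48 - 1369\right) - 3274 = -1417 - 3274 = -4691$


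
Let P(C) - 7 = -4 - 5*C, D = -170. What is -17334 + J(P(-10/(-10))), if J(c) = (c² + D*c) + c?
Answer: -16992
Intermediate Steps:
P(C) = 3 - 5*C (P(C) = 7 + (-4 - 5*C) = 3 - 5*C)
J(c) = c² - 169*c (J(c) = (c² - 170*c) + c = c² - 169*c)
-17334 + J(P(-10/(-10))) = -17334 + (3 - (-50)/(-10))*(-169 + (3 - (-50)/(-10))) = -17334 + (3 - (-50)*(-1)/10)*(-169 + (3 - (-50)*(-1)/10)) = -17334 + (3 - 5*1)*(-169 + (3 - 5*1)) = -17334 + (3 - 5)*(-169 + (3 - 5)) = -17334 - 2*(-169 - 2) = -17334 - 2*(-171) = -17334 + 342 = -16992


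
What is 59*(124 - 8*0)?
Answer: 7316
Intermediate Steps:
59*(124 - 8*0) = 59*(124 + 0) = 59*124 = 7316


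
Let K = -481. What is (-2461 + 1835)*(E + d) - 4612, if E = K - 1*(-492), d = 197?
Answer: -134820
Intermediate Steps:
E = 11 (E = -481 - 1*(-492) = -481 + 492 = 11)
(-2461 + 1835)*(E + d) - 4612 = (-2461 + 1835)*(11 + 197) - 4612 = -626*208 - 4612 = -130208 - 4612 = -134820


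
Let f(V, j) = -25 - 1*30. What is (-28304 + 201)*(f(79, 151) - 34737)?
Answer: 977759576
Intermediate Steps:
f(V, j) = -55 (f(V, j) = -25 - 30 = -55)
(-28304 + 201)*(f(79, 151) - 34737) = (-28304 + 201)*(-55 - 34737) = -28103*(-34792) = 977759576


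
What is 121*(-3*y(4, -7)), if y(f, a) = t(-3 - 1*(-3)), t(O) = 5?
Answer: -1815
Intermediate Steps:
y(f, a) = 5
121*(-3*y(4, -7)) = 121*(-3*5) = 121*(-15) = -1815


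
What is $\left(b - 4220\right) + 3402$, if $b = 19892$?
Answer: $19074$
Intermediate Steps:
$\left(b - 4220\right) + 3402 = \left(19892 - 4220\right) + 3402 = 15672 + 3402 = 19074$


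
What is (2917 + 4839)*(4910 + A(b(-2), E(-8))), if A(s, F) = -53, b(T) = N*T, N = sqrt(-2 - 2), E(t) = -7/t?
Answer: 37670892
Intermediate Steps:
N = 2*I (N = sqrt(-4) = 2*I ≈ 2.0*I)
b(T) = 2*I*T (b(T) = (2*I)*T = 2*I*T)
(2917 + 4839)*(4910 + A(b(-2), E(-8))) = (2917 + 4839)*(4910 - 53) = 7756*4857 = 37670892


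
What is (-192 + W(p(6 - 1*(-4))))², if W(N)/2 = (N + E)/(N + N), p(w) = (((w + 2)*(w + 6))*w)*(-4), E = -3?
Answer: 239080903681/6553600 ≈ 36481.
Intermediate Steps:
p(w) = -4*w*(2 + w)*(6 + w) (p(w) = (((2 + w)*(6 + w))*w)*(-4) = (w*(2 + w)*(6 + w))*(-4) = -4*w*(2 + w)*(6 + w))
W(N) = (-3 + N)/N (W(N) = 2*((N - 3)/(N + N)) = 2*((-3 + N)/((2*N))) = 2*((-3 + N)*(1/(2*N))) = 2*((-3 + N)/(2*N)) = (-3 + N)/N)
(-192 + W(p(6 - 1*(-4))))² = (-192 + (-3 - 4*(6 - 1*(-4))*(12 + (6 - 1*(-4))² + 8*(6 - 1*(-4))))/((-4*(6 - 1*(-4))*(12 + (6 - 1*(-4))² + 8*(6 - 1*(-4))))))² = (-192 + (-3 - 4*(6 + 4)*(12 + (6 + 4)² + 8*(6 + 4)))/((-4*(6 + 4)*(12 + (6 + 4)² + 8*(6 + 4)))))² = (-192 + (-3 - 4*10*(12 + 10² + 8*10))/((-4*10*(12 + 10² + 8*10))))² = (-192 + (-3 - 4*10*(12 + 100 + 80))/((-4*10*(12 + 100 + 80))))² = (-192 + (-3 - 4*10*192)/((-4*10*192)))² = (-192 + (-3 - 7680)/(-7680))² = (-192 - 1/7680*(-7683))² = (-192 + 2561/2560)² = (-488959/2560)² = 239080903681/6553600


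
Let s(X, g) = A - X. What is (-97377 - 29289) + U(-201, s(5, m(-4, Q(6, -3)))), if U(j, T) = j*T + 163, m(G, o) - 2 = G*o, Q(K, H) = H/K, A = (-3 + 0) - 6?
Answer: -123689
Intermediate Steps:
A = -9 (A = -3 - 6 = -9)
m(G, o) = 2 + G*o
s(X, g) = -9 - X
U(j, T) = 163 + T*j (U(j, T) = T*j + 163 = 163 + T*j)
(-97377 - 29289) + U(-201, s(5, m(-4, Q(6, -3)))) = (-97377 - 29289) + (163 + (-9 - 1*5)*(-201)) = -126666 + (163 + (-9 - 5)*(-201)) = -126666 + (163 - 14*(-201)) = -126666 + (163 + 2814) = -126666 + 2977 = -123689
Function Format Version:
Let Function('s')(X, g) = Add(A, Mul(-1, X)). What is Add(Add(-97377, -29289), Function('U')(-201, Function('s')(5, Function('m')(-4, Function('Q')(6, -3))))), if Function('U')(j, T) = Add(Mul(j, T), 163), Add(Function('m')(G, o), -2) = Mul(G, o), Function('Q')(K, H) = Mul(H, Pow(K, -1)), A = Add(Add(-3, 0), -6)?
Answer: -123689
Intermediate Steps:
A = -9 (A = Add(-3, -6) = -9)
Function('m')(G, o) = Add(2, Mul(G, o))
Function('s')(X, g) = Add(-9, Mul(-1, X))
Function('U')(j, T) = Add(163, Mul(T, j)) (Function('U')(j, T) = Add(Mul(T, j), 163) = Add(163, Mul(T, j)))
Add(Add(-97377, -29289), Function('U')(-201, Function('s')(5, Function('m')(-4, Function('Q')(6, -3))))) = Add(Add(-97377, -29289), Add(163, Mul(Add(-9, Mul(-1, 5)), -201))) = Add(-126666, Add(163, Mul(Add(-9, -5), -201))) = Add(-126666, Add(163, Mul(-14, -201))) = Add(-126666, Add(163, 2814)) = Add(-126666, 2977) = -123689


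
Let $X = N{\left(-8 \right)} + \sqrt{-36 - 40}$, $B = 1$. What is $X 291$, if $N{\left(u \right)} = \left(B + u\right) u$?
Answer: $16296 + 582 i \sqrt{19} \approx 16296.0 + 2536.9 i$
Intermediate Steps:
$N{\left(u \right)} = u \left(1 + u\right)$ ($N{\left(u \right)} = \left(1 + u\right) u = u \left(1 + u\right)$)
$X = 56 + 2 i \sqrt{19}$ ($X = - 8 \left(1 - 8\right) + \sqrt{-36 - 40} = \left(-8\right) \left(-7\right) + \sqrt{-76} = 56 + 2 i \sqrt{19} \approx 56.0 + 8.7178 i$)
$X 291 = \left(56 + 2 i \sqrt{19}\right) 291 = 16296 + 582 i \sqrt{19}$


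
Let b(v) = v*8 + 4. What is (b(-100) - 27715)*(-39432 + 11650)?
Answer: 792092602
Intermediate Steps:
b(v) = 4 + 8*v (b(v) = 8*v + 4 = 4 + 8*v)
(b(-100) - 27715)*(-39432 + 11650) = ((4 + 8*(-100)) - 27715)*(-39432 + 11650) = ((4 - 800) - 27715)*(-27782) = (-796 - 27715)*(-27782) = -28511*(-27782) = 792092602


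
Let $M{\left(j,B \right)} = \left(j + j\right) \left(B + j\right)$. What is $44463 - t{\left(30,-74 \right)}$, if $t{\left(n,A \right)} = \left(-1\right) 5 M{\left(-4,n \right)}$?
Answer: $43423$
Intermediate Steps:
$M{\left(j,B \right)} = 2 j \left(B + j\right)$
$t{\left(n,A \right)} = -160 + 40 n$ ($t{\left(n,A \right)} = \left(-1\right) 5 \cdot 2 \left(-4\right) \left(n - 4\right) = - 5 \cdot 2 \left(-4\right) \left(-4 + n\right) = - 5 \left(32 - 8 n\right) = -160 + 40 n$)
$44463 - t{\left(30,-74 \right)} = 44463 - \left(-160 + 40 \cdot 30\right) = 44463 - \left(-160 + 1200\right) = 44463 - 1040 = 43423$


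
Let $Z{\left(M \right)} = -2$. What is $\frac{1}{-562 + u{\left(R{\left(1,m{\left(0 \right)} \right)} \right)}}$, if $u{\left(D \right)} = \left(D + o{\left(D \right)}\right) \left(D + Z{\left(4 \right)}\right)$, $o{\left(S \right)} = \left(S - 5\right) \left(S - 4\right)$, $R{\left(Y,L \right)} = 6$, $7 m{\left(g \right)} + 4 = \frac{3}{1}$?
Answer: $- \frac{1}{530} \approx -0.0018868$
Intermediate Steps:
$m{\left(g \right)} = - \frac{1}{7}$ ($m{\left(g \right)} = - \frac{4}{7} + \frac{3 \cdot 1^{-1}}{7} = - \frac{4}{7} + \frac{3 \cdot 1}{7} = - \frac{4}{7} + \frac{1}{7} \cdot 3 = - \frac{4}{7} + \frac{3}{7} = - \frac{1}{7}$)
$o{\left(S \right)} = \left(-5 + S\right) \left(-4 + S\right)$
$u{\left(D \right)} = \left(-2 + D\right) \left(20 + D^{2} - 8 D\right)$ ($u{\left(D \right)} = \left(D + \left(20 + D^{2} - 9 D\right)\right) \left(D - 2\right) = \left(20 + D^{2} - 8 D\right) \left(-2 + D\right) = \left(-2 + D\right) \left(20 + D^{2} - 8 D\right)$)
$\frac{1}{-562 + u{\left(R{\left(1,m{\left(0 \right)} \right)} \right)}} = \frac{1}{-562 + \left(-40 + 6^{3} - 10 \cdot 6^{2} + 36 \cdot 6\right)} = \frac{1}{-562 + \left(-40 + 216 - 360 + 216\right)} = \frac{1}{-562 + 32} = \frac{1}{-530} = - \frac{1}{530}$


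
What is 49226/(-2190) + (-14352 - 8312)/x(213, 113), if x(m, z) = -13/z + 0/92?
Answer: 2804010071/14235 ≈ 1.9698e+5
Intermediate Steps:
x(m, z) = -13/z (x(m, z) = -13/z + 0*(1/92) = -13/z + 0 = -13/z)
49226/(-2190) + (-14352 - 8312)/x(213, 113) = 49226/(-2190) + (-14352 - 8312)/((-13/113)) = 49226*(-1/2190) - 22664/((-13*1/113)) = -24613/1095 - 22664/(-13/113) = -24613/1095 - 22664*(-113/13) = -24613/1095 + 2561032/13 = 2804010071/14235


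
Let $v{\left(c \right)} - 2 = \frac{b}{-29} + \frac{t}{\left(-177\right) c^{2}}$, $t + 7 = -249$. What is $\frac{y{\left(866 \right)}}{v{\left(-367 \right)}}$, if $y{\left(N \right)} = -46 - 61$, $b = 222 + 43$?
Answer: $\frac{73975374159}{4934862847} \approx 14.99$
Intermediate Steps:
$b = 265$
$t = -256$ ($t = -7 - 249 = -256$)
$y{\left(N \right)} = -107$
$v{\left(c \right)} = - \frac{207}{29} + \frac{256}{177 c^{2}}$ ($v{\left(c \right)} = 2 + \left(\frac{265}{-29} - \frac{256}{\left(-177\right) c^{2}}\right) = 2 + \left(265 \left(- \frac{1}{29}\right) - 256 \left(- \frac{1}{177 c^{2}}\right)\right) = 2 - \left(\frac{265}{29} - \frac{256}{177 c^{2}}\right) = - \frac{207}{29} + \frac{256}{177 c^{2}}$)
$\frac{y{\left(866 \right)}}{v{\left(-367 \right)}} = - \frac{107}{- \frac{207}{29} + \frac{256}{177 \cdot 134689}} = - \frac{107}{- \frac{207}{29} + \frac{256}{177} \cdot \frac{1}{134689}} = - \frac{107}{- \frac{207}{29} + \frac{256}{23839953}} = - \frac{107}{- \frac{4934862847}{691358637}} = \left(-107\right) \left(- \frac{691358637}{4934862847}\right) = \frac{73975374159}{4934862847}$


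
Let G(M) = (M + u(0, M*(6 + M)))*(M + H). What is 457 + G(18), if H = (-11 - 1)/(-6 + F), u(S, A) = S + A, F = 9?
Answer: 6757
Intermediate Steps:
u(S, A) = A + S
H = -4 (H = (-11 - 1)/(-6 + 9) = -12/3 = -12*1/3 = -4)
G(M) = (-4 + M)*(M + M*(6 + M)) (G(M) = (M + (M*(6 + M) + 0))*(M - 4) = (M + M*(6 + M))*(-4 + M) = (-4 + M)*(M + M*(6 + M)))
457 + G(18) = 457 + 18*(-28 + 18**2 + 3*18) = 457 + 18*(-28 + 324 + 54) = 457 + 18*350 = 457 + 6300 = 6757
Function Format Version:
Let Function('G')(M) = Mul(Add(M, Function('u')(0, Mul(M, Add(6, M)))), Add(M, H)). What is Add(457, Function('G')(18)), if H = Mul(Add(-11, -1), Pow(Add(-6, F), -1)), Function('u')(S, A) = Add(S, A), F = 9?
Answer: 6757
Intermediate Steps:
Function('u')(S, A) = Add(A, S)
H = -4 (H = Mul(Add(-11, -1), Pow(Add(-6, 9), -1)) = Mul(-12, Pow(3, -1)) = Mul(-12, Rational(1, 3)) = -4)
Function('G')(M) = Mul(Add(-4, M), Add(M, Mul(M, Add(6, M)))) (Function('G')(M) = Mul(Add(M, Add(Mul(M, Add(6, M)), 0)), Add(M, -4)) = Mul(Add(M, Mul(M, Add(6, M))), Add(-4, M)) = Mul(Add(-4, M), Add(M, Mul(M, Add(6, M)))))
Add(457, Function('G')(18)) = Add(457, Mul(18, Add(-28, Pow(18, 2), Mul(3, 18)))) = Add(457, Mul(18, Add(-28, 324, 54))) = Add(457, Mul(18, 350)) = Add(457, 6300) = 6757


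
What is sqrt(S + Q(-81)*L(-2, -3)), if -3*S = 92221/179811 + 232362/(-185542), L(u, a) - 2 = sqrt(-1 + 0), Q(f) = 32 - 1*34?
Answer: sqrt(-1044467143635609304044 - 556527954974752661922*I)/16681246281 ≈ 0.49979 - 2.0008*I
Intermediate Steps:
Q(f) = -2 (Q(f) = 32 - 34 = -2)
L(u, a) = 2 + I (L(u, a) = 2 + sqrt(-1 + 0) = 2 + sqrt(-1) = 2 + I)
S = 12335187400/50043738843 (S = -(92221/179811 + 232362/(-185542))/3 = -(92221*(1/179811) + 232362*(-1/185542))/3 = -(92221/179811 - 116181/92771)/3 = -1/3*(-12335187400/16681246281) = 12335187400/50043738843 ≈ 0.24649)
sqrt(S + Q(-81)*L(-2, -3)) = sqrt(12335187400/50043738843 - 2*(2 + I)) = sqrt(12335187400/50043738843 + (-4 - 2*I)) = sqrt(-187839767972/50043738843 - 2*I)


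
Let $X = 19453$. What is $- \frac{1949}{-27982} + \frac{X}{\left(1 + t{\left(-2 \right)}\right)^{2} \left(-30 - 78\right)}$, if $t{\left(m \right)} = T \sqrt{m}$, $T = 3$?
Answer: $\frac{631476 \sqrt{2} + 273956105 i}{1511028 \left(6 \sqrt{2} + 17 i\right)} \approx 8.5518 + 4.2337 i$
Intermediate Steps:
$t{\left(m \right)} = 3 \sqrt{m}$
$- \frac{1949}{-27982} + \frac{X}{\left(1 + t{\left(-2 \right)}\right)^{2} \left(-30 - 78\right)} = - \frac{1949}{-27982} + \frac{19453}{\left(1 + 3 \sqrt{-2}\right)^{2} \left(-30 - 78\right)} = \left(-1949\right) \left(- \frac{1}{27982}\right) + \frac{19453}{\left(1 + 3 i \sqrt{2}\right)^{2} \left(-108\right)} = \frac{1949}{27982} + \frac{19453}{\left(1 + 3 i \sqrt{2}\right)^{2} \left(-108\right)} = \frac{1949}{27982} + \frac{19453}{\left(-108\right) \left(1 + 3 i \sqrt{2}\right)^{2}} = \frac{1949}{27982} + 19453 \left(- \frac{1}{108 \left(1 + 3 i \sqrt{2}\right)^{2}}\right) = \frac{1949}{27982} - \frac{19453}{108 \left(1 + 3 i \sqrt{2}\right)^{2}}$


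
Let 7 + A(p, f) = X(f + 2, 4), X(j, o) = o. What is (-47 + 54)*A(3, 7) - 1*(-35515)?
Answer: 35494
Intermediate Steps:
A(p, f) = -3 (A(p, f) = -7 + 4 = -3)
(-47 + 54)*A(3, 7) - 1*(-35515) = (-47 + 54)*(-3) - 1*(-35515) = 7*(-3) + 35515 = -21 + 35515 = 35494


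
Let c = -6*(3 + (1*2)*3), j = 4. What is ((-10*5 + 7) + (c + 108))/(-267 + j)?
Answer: -11/263 ≈ -0.041825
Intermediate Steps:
c = -54 (c = -6*(3 + 2*3) = -6*(3 + 6) = -6*9 = -54)
((-10*5 + 7) + (c + 108))/(-267 + j) = ((-10*5 + 7) + (-54 + 108))/(-267 + 4) = ((-50 + 7) + 54)/(-263) = (-43 + 54)*(-1/263) = 11*(-1/263) = -11/263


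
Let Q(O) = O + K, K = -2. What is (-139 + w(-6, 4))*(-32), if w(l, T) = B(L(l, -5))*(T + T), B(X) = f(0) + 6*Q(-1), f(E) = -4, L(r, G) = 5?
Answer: 10080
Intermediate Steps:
Q(O) = -2 + O (Q(O) = O - 2 = -2 + O)
B(X) = -22 (B(X) = -4 + 6*(-2 - 1) = -4 + 6*(-3) = -4 - 18 = -22)
w(l, T) = -44*T (w(l, T) = -22*(T + T) = -44*T)
(-139 + w(-6, 4))*(-32) = (-139 - 44*4)*(-32) = (-139 - 176)*(-32) = -315*(-32) = 10080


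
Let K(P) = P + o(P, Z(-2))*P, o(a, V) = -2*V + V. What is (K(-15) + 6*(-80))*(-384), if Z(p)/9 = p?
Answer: 293760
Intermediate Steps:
Z(p) = 9*p
o(a, V) = -V
K(P) = 19*P (K(P) = P + (-9*(-2))*P = P + (-1*(-18))*P = P + 18*P = 19*P)
(K(-15) + 6*(-80))*(-384) = (19*(-15) + 6*(-80))*(-384) = (-285 - 480)*(-384) = -765*(-384) = 293760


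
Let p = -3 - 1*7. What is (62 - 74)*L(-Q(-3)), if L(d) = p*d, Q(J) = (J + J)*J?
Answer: -2160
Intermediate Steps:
Q(J) = 2*J**2 (Q(J) = (2*J)*J = 2*J**2)
p = -10 (p = -3 - 7 = -10)
L(d) = -10*d
(62 - 74)*L(-Q(-3)) = (62 - 74)*(-(-10)*2*(-3)**2) = -(-120)*(-2*9) = -(-120)*(-1*18) = -(-120)*(-18) = -12*180 = -2160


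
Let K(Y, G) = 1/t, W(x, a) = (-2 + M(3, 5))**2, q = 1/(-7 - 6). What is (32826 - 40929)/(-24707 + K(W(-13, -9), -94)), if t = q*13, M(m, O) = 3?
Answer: 2701/8236 ≈ 0.32795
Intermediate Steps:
q = -1/13 (q = 1/(-13) = -1/13 ≈ -0.076923)
t = -1 (t = -1/13*13 = -1)
W(x, a) = 1 (W(x, a) = (-2 + 3)**2 = 1**2 = 1)
K(Y, G) = -1 (K(Y, G) = 1/(-1) = -1)
(32826 - 40929)/(-24707 + K(W(-13, -9), -94)) = (32826 - 40929)/(-24707 - 1) = -8103/(-24708) = -8103*(-1/24708) = 2701/8236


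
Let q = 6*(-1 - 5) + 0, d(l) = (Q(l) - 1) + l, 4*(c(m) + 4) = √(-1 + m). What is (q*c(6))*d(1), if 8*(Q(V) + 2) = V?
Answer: -270 + 135*√5/8 ≈ -232.27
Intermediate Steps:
Q(V) = -2 + V/8
c(m) = -4 + √(-1 + m)/4
d(l) = -3 + 9*l/8 (d(l) = ((-2 + l/8) - 1) + l = (-3 + l/8) + l = -3 + 9*l/8)
q = -36 (q = 6*(-6) + 0 = -36 + 0 = -36)
(q*c(6))*d(1) = (-36*(-4 + √(-1 + 6)/4))*(-3 + (9/8)*1) = (-36*(-4 + √5/4))*(-3 + 9/8) = (144 - 9*√5)*(-15/8) = -270 + 135*√5/8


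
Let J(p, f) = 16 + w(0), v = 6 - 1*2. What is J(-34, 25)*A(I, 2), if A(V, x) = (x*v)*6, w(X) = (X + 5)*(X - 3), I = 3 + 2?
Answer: 48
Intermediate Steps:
v = 4 (v = 6 - 2 = 4)
I = 5
w(X) = (-3 + X)*(5 + X) (w(X) = (5 + X)*(-3 + X) = (-3 + X)*(5 + X))
A(V, x) = 24*x (A(V, x) = (x*4)*6 = (4*x)*6 = 24*x)
J(p, f) = 1 (J(p, f) = 16 + (-15 + 0² + 2*0) = 16 + (-15 + 0 + 0) = 16 - 15 = 1)
J(-34, 25)*A(I, 2) = 1*(24*2) = 1*48 = 48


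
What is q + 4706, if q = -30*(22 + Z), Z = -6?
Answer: 4226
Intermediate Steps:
q = -480 (q = -30*(22 - 6) = -30*16 = -480)
q + 4706 = -480 + 4706 = 4226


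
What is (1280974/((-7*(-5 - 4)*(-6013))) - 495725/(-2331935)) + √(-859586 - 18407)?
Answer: -559871611183/176676256953 + I*√877993 ≈ -3.1689 + 937.01*I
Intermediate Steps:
(1280974/((-7*(-5 - 4)*(-6013))) - 495725/(-2331935)) + √(-859586 - 18407) = (1280974/((-7*(-9)*(-6013))) - 495725*(-1/2331935)) + √(-877993) = (1280974/((63*(-6013))) + 99145/466387) + I*√877993 = (1280974/(-378819) + 99145/466387) + I*√877993 = (1280974*(-1/378819) + 99145/466387) + I*√877993 = (-1280974/378819 + 99145/466387) + I*√877993 = -559871611183/176676256953 + I*√877993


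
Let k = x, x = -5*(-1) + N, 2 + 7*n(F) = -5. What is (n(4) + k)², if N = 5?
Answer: 81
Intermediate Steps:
n(F) = -1 (n(F) = -2/7 + (⅐)*(-5) = -2/7 - 5/7 = -1)
x = 10 (x = -5*(-1) + 5 = 5 + 5 = 10)
k = 10
(n(4) + k)² = (-1 + 10)² = 9² = 81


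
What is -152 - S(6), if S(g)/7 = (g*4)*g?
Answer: -1160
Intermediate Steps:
S(g) = 28*g**2 (S(g) = 7*((g*4)*g) = 7*((4*g)*g) = 7*(4*g**2) = 28*g**2)
-152 - S(6) = -152 - 28*6**2 = -152 - 28*36 = -152 - 1*1008 = -152 - 1008 = -1160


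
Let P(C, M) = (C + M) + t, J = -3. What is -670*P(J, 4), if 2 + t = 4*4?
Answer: -10050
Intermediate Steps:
t = 14 (t = -2 + 4*4 = -2 + 16 = 14)
P(C, M) = 14 + C + M (P(C, M) = (C + M) + 14 = 14 + C + M)
-670*P(J, 4) = -670*(14 - 3 + 4) = -670*15 = -10050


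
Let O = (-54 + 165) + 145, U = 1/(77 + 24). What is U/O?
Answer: 1/25856 ≈ 3.8676e-5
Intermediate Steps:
U = 1/101 ≈ 0.0099010
O = 256 (O = 111 + 145 = 256)
U/O = (1/101)/256 = (1/101)*(1/256) = 1/25856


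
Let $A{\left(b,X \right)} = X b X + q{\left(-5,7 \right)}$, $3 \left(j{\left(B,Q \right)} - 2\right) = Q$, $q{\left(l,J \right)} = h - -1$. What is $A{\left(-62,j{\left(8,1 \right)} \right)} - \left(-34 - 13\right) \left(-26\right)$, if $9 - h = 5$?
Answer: $- \frac{13991}{9} \approx -1554.6$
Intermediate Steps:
$h = 4$ ($h = 9 - 5 = 4$)
$q{\left(l,J \right)} = 5$ ($q{\left(l,J \right)} = 4 - -1 = 4 + 1 = 5$)
$j{\left(B,Q \right)} = 2 + \frac{Q}{3}$
$A{\left(b,X \right)} = 5 + b X^{2}$ ($A{\left(b,X \right)} = X b X + 5 = b X^{2} + 5 = 5 + b X^{2}$)
$A{\left(-62,j{\left(8,1 \right)} \right)} - \left(-34 - 13\right) \left(-26\right) = \left(5 - 62 \left(2 + \frac{1}{3} \cdot 1\right)^{2}\right) - \left(-34 - 13\right) \left(-26\right) = \left(5 - 62 \left(2 + \frac{1}{3}\right)^{2}\right) - \left(-47\right) \left(-26\right) = \left(5 - 62 \left(\frac{7}{3}\right)^{2}\right) - 1222 = \left(5 - \frac{3038}{9}\right) - 1222 = - \frac{2993}{9} - 1222 = - \frac{13991}{9}$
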